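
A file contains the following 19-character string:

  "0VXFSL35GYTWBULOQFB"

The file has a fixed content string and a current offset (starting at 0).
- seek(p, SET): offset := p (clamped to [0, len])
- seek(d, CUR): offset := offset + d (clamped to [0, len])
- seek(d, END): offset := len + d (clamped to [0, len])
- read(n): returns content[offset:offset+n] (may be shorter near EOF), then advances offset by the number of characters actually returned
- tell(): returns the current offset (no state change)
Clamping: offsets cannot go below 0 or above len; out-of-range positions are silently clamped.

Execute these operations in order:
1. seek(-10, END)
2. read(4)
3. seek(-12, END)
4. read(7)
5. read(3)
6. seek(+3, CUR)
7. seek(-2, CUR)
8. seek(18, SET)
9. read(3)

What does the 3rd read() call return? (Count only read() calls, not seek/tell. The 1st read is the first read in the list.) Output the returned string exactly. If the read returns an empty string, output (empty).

Answer: LOQ

Derivation:
After 1 (seek(-10, END)): offset=9
After 2 (read(4)): returned 'YTWB', offset=13
After 3 (seek(-12, END)): offset=7
After 4 (read(7)): returned '5GYTWBU', offset=14
After 5 (read(3)): returned 'LOQ', offset=17
After 6 (seek(+3, CUR)): offset=19
After 7 (seek(-2, CUR)): offset=17
After 8 (seek(18, SET)): offset=18
After 9 (read(3)): returned 'B', offset=19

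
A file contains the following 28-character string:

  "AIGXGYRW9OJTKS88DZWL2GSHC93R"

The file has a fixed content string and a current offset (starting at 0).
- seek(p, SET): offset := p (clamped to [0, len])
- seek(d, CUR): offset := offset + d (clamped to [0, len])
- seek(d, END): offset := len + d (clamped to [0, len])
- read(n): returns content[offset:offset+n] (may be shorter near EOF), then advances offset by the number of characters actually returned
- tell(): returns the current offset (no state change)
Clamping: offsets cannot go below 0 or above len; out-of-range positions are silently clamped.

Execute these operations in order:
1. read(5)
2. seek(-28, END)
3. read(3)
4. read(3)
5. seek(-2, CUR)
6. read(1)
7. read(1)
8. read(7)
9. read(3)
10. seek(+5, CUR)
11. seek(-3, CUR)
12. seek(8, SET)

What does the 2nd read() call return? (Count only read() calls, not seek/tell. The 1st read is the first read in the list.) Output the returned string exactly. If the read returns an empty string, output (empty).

After 1 (read(5)): returned 'AIGXG', offset=5
After 2 (seek(-28, END)): offset=0
After 3 (read(3)): returned 'AIG', offset=3
After 4 (read(3)): returned 'XGY', offset=6
After 5 (seek(-2, CUR)): offset=4
After 6 (read(1)): returned 'G', offset=5
After 7 (read(1)): returned 'Y', offset=6
After 8 (read(7)): returned 'RW9OJTK', offset=13
After 9 (read(3)): returned 'S88', offset=16
After 10 (seek(+5, CUR)): offset=21
After 11 (seek(-3, CUR)): offset=18
After 12 (seek(8, SET)): offset=8

Answer: AIG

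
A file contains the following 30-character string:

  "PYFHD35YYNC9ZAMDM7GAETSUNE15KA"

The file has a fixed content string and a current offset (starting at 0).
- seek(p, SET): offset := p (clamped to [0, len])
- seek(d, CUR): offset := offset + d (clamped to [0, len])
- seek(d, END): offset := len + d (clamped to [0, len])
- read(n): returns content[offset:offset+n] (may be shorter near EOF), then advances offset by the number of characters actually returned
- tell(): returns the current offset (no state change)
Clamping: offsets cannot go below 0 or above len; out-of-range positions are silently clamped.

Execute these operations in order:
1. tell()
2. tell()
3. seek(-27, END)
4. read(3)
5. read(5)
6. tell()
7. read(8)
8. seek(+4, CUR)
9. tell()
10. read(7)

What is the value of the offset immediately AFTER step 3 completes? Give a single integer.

Answer: 3

Derivation:
After 1 (tell()): offset=0
After 2 (tell()): offset=0
After 3 (seek(-27, END)): offset=3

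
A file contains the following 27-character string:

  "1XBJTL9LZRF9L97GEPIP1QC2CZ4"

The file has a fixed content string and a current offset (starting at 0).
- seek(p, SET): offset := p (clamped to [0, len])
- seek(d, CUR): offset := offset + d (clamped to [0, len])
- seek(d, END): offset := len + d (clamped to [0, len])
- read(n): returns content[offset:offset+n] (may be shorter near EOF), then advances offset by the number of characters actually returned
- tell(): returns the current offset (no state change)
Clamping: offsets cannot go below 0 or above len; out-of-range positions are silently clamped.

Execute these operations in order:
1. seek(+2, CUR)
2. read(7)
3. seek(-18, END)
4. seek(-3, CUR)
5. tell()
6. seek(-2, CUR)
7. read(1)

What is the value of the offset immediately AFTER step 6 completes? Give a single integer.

Answer: 4

Derivation:
After 1 (seek(+2, CUR)): offset=2
After 2 (read(7)): returned 'BJTL9LZ', offset=9
After 3 (seek(-18, END)): offset=9
After 4 (seek(-3, CUR)): offset=6
After 5 (tell()): offset=6
After 6 (seek(-2, CUR)): offset=4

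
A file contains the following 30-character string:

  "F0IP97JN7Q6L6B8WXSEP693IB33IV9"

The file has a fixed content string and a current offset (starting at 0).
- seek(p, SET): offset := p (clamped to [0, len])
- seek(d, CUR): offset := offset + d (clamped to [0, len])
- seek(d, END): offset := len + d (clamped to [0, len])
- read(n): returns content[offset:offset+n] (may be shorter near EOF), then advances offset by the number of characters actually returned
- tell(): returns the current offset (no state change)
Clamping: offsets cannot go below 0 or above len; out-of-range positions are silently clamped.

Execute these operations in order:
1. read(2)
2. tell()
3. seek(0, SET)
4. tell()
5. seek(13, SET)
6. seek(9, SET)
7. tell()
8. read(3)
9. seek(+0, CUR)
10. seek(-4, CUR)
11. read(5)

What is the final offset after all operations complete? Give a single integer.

After 1 (read(2)): returned 'F0', offset=2
After 2 (tell()): offset=2
After 3 (seek(0, SET)): offset=0
After 4 (tell()): offset=0
After 5 (seek(13, SET)): offset=13
After 6 (seek(9, SET)): offset=9
After 7 (tell()): offset=9
After 8 (read(3)): returned 'Q6L', offset=12
After 9 (seek(+0, CUR)): offset=12
After 10 (seek(-4, CUR)): offset=8
After 11 (read(5)): returned '7Q6L6', offset=13

Answer: 13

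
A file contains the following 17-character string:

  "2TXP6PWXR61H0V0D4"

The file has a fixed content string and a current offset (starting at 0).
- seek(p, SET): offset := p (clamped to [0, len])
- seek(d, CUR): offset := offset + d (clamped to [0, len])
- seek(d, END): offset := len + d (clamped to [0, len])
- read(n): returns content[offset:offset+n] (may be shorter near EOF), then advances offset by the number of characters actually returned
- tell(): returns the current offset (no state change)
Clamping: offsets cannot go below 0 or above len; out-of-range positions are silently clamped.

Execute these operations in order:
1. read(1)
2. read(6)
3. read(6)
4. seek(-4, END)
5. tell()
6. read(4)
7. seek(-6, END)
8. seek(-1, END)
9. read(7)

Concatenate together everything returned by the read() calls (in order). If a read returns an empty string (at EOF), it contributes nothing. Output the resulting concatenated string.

After 1 (read(1)): returned '2', offset=1
After 2 (read(6)): returned 'TXP6PW', offset=7
After 3 (read(6)): returned 'XR61H0', offset=13
After 4 (seek(-4, END)): offset=13
After 5 (tell()): offset=13
After 6 (read(4)): returned 'V0D4', offset=17
After 7 (seek(-6, END)): offset=11
After 8 (seek(-1, END)): offset=16
After 9 (read(7)): returned '4', offset=17

Answer: 2TXP6PWXR61H0V0D44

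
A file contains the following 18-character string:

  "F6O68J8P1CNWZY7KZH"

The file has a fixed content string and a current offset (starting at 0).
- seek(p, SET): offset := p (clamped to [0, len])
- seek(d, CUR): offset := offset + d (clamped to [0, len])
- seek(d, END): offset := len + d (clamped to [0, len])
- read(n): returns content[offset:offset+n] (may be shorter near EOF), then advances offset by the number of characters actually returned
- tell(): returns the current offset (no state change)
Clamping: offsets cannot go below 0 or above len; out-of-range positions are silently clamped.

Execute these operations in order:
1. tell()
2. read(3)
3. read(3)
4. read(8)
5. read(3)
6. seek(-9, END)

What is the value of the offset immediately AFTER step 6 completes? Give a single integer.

After 1 (tell()): offset=0
After 2 (read(3)): returned 'F6O', offset=3
After 3 (read(3)): returned '68J', offset=6
After 4 (read(8)): returned '8P1CNWZY', offset=14
After 5 (read(3)): returned '7KZ', offset=17
After 6 (seek(-9, END)): offset=9

Answer: 9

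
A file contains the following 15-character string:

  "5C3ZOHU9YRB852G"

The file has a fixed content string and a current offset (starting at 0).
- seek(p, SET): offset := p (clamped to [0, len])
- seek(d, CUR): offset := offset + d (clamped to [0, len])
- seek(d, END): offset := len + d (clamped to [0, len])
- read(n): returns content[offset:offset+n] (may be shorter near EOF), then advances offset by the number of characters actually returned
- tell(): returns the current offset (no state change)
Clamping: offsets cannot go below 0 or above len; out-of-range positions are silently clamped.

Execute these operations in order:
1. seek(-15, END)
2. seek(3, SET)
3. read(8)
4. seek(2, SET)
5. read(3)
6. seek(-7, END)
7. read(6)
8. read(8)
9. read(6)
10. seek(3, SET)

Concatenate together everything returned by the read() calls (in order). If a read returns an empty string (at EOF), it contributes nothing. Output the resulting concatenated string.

After 1 (seek(-15, END)): offset=0
After 2 (seek(3, SET)): offset=3
After 3 (read(8)): returned 'ZOHU9YRB', offset=11
After 4 (seek(2, SET)): offset=2
After 5 (read(3)): returned '3ZO', offset=5
After 6 (seek(-7, END)): offset=8
After 7 (read(6)): returned 'YRB852', offset=14
After 8 (read(8)): returned 'G', offset=15
After 9 (read(6)): returned '', offset=15
After 10 (seek(3, SET)): offset=3

Answer: ZOHU9YRB3ZOYRB852G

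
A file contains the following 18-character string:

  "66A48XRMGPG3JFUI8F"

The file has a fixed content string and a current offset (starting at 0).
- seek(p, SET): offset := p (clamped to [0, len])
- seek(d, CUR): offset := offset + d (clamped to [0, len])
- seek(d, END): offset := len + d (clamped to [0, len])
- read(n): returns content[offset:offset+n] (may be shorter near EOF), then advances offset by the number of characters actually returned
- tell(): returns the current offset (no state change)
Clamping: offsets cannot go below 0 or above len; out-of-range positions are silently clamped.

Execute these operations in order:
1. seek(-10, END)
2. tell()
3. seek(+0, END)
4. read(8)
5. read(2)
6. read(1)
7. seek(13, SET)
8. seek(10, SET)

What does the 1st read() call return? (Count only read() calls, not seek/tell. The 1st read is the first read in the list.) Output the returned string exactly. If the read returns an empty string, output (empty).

Answer: (empty)

Derivation:
After 1 (seek(-10, END)): offset=8
After 2 (tell()): offset=8
After 3 (seek(+0, END)): offset=18
After 4 (read(8)): returned '', offset=18
After 5 (read(2)): returned '', offset=18
After 6 (read(1)): returned '', offset=18
After 7 (seek(13, SET)): offset=13
After 8 (seek(10, SET)): offset=10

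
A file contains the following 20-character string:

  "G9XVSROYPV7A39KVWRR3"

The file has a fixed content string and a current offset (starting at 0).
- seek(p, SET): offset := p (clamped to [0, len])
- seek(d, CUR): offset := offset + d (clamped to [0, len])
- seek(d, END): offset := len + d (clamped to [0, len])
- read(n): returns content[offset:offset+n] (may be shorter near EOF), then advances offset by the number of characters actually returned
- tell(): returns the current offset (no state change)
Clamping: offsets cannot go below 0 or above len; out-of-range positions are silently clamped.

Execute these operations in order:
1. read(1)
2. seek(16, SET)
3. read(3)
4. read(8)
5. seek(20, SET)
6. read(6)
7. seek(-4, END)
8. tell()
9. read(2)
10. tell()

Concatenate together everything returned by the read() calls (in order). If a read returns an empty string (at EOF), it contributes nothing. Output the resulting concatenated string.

After 1 (read(1)): returned 'G', offset=1
After 2 (seek(16, SET)): offset=16
After 3 (read(3)): returned 'WRR', offset=19
After 4 (read(8)): returned '3', offset=20
After 5 (seek(20, SET)): offset=20
After 6 (read(6)): returned '', offset=20
After 7 (seek(-4, END)): offset=16
After 8 (tell()): offset=16
After 9 (read(2)): returned 'WR', offset=18
After 10 (tell()): offset=18

Answer: GWRR3WR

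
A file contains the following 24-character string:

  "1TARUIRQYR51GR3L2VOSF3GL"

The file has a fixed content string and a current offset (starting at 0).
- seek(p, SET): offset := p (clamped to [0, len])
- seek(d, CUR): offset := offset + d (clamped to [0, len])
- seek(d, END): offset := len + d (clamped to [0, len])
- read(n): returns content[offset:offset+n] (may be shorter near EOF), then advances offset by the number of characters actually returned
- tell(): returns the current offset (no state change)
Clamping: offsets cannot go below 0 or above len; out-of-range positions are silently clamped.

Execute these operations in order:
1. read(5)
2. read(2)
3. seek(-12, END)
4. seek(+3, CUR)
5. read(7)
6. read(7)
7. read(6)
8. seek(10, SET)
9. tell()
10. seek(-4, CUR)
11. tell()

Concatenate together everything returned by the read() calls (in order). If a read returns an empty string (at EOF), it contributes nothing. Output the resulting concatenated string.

After 1 (read(5)): returned '1TARU', offset=5
After 2 (read(2)): returned 'IR', offset=7
After 3 (seek(-12, END)): offset=12
After 4 (seek(+3, CUR)): offset=15
After 5 (read(7)): returned 'L2VOSF3', offset=22
After 6 (read(7)): returned 'GL', offset=24
After 7 (read(6)): returned '', offset=24
After 8 (seek(10, SET)): offset=10
After 9 (tell()): offset=10
After 10 (seek(-4, CUR)): offset=6
After 11 (tell()): offset=6

Answer: 1TARUIRL2VOSF3GL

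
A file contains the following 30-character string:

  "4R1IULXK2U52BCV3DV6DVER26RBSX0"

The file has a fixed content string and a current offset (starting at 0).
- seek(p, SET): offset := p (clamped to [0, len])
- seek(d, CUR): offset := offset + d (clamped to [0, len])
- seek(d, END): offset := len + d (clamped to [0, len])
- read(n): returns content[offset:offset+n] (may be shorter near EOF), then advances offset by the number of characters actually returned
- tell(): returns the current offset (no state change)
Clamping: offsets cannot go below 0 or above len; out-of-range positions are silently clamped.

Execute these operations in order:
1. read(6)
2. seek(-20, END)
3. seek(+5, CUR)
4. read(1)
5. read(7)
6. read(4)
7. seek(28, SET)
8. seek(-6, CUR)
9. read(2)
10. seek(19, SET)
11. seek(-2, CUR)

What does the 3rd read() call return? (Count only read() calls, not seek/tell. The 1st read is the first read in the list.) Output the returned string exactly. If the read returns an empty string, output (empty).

After 1 (read(6)): returned '4R1IUL', offset=6
After 2 (seek(-20, END)): offset=10
After 3 (seek(+5, CUR)): offset=15
After 4 (read(1)): returned '3', offset=16
After 5 (read(7)): returned 'DV6DVER', offset=23
After 6 (read(4)): returned '26RB', offset=27
After 7 (seek(28, SET)): offset=28
After 8 (seek(-6, CUR)): offset=22
After 9 (read(2)): returned 'R2', offset=24
After 10 (seek(19, SET)): offset=19
After 11 (seek(-2, CUR)): offset=17

Answer: DV6DVER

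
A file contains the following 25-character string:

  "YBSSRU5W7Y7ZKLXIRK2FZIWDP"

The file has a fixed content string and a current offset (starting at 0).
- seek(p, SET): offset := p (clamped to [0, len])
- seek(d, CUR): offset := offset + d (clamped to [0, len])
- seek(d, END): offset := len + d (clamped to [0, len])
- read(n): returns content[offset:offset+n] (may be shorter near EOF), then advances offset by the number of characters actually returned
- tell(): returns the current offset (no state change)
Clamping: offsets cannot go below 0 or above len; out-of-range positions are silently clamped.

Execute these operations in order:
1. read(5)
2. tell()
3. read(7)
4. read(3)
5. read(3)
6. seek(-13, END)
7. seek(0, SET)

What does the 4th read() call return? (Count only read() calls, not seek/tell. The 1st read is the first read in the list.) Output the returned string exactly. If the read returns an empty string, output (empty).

After 1 (read(5)): returned 'YBSSR', offset=5
After 2 (tell()): offset=5
After 3 (read(7)): returned 'U5W7Y7Z', offset=12
After 4 (read(3)): returned 'KLX', offset=15
After 5 (read(3)): returned 'IRK', offset=18
After 6 (seek(-13, END)): offset=12
After 7 (seek(0, SET)): offset=0

Answer: IRK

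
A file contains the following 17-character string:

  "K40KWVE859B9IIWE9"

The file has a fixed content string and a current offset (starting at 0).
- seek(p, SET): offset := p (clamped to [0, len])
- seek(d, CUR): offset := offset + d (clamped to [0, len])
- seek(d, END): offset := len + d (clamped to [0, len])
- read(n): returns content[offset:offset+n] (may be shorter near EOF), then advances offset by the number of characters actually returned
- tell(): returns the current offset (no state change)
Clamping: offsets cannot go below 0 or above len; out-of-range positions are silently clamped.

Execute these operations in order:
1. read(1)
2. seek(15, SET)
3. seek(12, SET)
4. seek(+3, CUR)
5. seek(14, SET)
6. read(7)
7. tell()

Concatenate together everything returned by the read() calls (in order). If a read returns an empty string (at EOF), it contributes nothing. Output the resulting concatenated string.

Answer: KWE9

Derivation:
After 1 (read(1)): returned 'K', offset=1
After 2 (seek(15, SET)): offset=15
After 3 (seek(12, SET)): offset=12
After 4 (seek(+3, CUR)): offset=15
After 5 (seek(14, SET)): offset=14
After 6 (read(7)): returned 'WE9', offset=17
After 7 (tell()): offset=17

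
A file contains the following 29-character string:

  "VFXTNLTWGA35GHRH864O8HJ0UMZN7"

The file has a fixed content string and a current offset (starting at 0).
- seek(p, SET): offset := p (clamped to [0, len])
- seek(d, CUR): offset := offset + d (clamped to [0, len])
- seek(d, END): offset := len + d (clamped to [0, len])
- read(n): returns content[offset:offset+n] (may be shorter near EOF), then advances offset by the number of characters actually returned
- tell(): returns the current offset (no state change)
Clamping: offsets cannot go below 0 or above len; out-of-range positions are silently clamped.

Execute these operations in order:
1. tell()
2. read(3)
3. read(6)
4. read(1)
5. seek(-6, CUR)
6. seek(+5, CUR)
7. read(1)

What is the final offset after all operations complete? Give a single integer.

After 1 (tell()): offset=0
After 2 (read(3)): returned 'VFX', offset=3
After 3 (read(6)): returned 'TNLTWG', offset=9
After 4 (read(1)): returned 'A', offset=10
After 5 (seek(-6, CUR)): offset=4
After 6 (seek(+5, CUR)): offset=9
After 7 (read(1)): returned 'A', offset=10

Answer: 10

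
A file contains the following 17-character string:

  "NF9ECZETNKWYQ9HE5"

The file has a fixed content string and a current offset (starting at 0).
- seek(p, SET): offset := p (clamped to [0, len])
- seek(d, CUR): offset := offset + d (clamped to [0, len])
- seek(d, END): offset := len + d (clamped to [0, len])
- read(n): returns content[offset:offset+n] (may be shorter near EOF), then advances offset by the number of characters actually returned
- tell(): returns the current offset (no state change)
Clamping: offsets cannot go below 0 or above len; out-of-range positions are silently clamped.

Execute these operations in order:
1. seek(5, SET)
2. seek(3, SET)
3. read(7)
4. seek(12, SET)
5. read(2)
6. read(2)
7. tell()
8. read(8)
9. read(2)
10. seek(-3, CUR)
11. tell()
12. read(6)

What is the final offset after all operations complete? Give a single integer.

Answer: 17

Derivation:
After 1 (seek(5, SET)): offset=5
After 2 (seek(3, SET)): offset=3
After 3 (read(7)): returned 'ECZETNK', offset=10
After 4 (seek(12, SET)): offset=12
After 5 (read(2)): returned 'Q9', offset=14
After 6 (read(2)): returned 'HE', offset=16
After 7 (tell()): offset=16
After 8 (read(8)): returned '5', offset=17
After 9 (read(2)): returned '', offset=17
After 10 (seek(-3, CUR)): offset=14
After 11 (tell()): offset=14
After 12 (read(6)): returned 'HE5', offset=17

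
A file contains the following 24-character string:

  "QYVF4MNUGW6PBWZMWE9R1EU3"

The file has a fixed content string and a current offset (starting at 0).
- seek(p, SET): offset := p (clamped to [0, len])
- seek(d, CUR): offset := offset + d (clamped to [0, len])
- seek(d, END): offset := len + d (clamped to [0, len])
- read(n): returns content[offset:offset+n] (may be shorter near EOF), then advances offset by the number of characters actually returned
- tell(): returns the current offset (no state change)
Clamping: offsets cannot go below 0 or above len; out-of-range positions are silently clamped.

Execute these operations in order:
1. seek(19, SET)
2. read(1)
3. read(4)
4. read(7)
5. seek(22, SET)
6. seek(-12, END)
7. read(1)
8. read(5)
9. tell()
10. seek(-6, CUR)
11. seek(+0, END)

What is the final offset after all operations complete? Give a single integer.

Answer: 24

Derivation:
After 1 (seek(19, SET)): offset=19
After 2 (read(1)): returned 'R', offset=20
After 3 (read(4)): returned '1EU3', offset=24
After 4 (read(7)): returned '', offset=24
After 5 (seek(22, SET)): offset=22
After 6 (seek(-12, END)): offset=12
After 7 (read(1)): returned 'B', offset=13
After 8 (read(5)): returned 'WZMWE', offset=18
After 9 (tell()): offset=18
After 10 (seek(-6, CUR)): offset=12
After 11 (seek(+0, END)): offset=24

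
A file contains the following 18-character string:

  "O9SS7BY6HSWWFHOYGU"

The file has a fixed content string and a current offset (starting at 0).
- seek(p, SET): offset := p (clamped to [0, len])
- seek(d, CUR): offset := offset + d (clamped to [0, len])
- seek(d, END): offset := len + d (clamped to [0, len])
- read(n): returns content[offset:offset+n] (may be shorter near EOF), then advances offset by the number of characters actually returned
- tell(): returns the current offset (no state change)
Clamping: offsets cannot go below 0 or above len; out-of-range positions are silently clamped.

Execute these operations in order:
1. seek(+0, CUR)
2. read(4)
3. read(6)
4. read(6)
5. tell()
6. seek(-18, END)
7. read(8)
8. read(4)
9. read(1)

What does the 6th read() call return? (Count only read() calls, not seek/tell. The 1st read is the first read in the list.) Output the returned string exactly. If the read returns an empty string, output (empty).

Answer: F

Derivation:
After 1 (seek(+0, CUR)): offset=0
After 2 (read(4)): returned 'O9SS', offset=4
After 3 (read(6)): returned '7BY6HS', offset=10
After 4 (read(6)): returned 'WWFHOY', offset=16
After 5 (tell()): offset=16
After 6 (seek(-18, END)): offset=0
After 7 (read(8)): returned 'O9SS7BY6', offset=8
After 8 (read(4)): returned 'HSWW', offset=12
After 9 (read(1)): returned 'F', offset=13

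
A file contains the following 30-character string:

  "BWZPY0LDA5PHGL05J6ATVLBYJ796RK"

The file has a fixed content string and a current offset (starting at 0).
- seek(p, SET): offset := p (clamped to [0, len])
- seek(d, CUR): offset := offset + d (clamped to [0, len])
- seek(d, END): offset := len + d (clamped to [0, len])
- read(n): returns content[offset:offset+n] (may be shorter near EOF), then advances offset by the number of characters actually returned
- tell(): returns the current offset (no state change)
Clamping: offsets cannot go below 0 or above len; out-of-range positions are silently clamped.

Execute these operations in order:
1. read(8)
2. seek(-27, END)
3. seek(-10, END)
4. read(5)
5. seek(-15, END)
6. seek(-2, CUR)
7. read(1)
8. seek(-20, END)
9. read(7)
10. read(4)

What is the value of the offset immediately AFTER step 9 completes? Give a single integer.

Answer: 17

Derivation:
After 1 (read(8)): returned 'BWZPY0LD', offset=8
After 2 (seek(-27, END)): offset=3
After 3 (seek(-10, END)): offset=20
After 4 (read(5)): returned 'VLBYJ', offset=25
After 5 (seek(-15, END)): offset=15
After 6 (seek(-2, CUR)): offset=13
After 7 (read(1)): returned 'L', offset=14
After 8 (seek(-20, END)): offset=10
After 9 (read(7)): returned 'PHGL05J', offset=17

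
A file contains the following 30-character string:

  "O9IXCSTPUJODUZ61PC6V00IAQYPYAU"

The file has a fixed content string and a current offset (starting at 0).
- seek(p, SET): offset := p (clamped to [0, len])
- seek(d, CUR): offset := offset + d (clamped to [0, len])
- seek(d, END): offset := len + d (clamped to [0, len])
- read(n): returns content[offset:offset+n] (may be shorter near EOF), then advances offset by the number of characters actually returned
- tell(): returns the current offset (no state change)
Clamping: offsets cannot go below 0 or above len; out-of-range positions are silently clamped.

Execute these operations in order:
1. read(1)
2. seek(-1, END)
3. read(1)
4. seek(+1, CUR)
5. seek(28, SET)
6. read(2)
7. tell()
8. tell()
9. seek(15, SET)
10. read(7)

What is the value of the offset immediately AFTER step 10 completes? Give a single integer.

After 1 (read(1)): returned 'O', offset=1
After 2 (seek(-1, END)): offset=29
After 3 (read(1)): returned 'U', offset=30
After 4 (seek(+1, CUR)): offset=30
After 5 (seek(28, SET)): offset=28
After 6 (read(2)): returned 'AU', offset=30
After 7 (tell()): offset=30
After 8 (tell()): offset=30
After 9 (seek(15, SET)): offset=15
After 10 (read(7)): returned '1PC6V00', offset=22

Answer: 22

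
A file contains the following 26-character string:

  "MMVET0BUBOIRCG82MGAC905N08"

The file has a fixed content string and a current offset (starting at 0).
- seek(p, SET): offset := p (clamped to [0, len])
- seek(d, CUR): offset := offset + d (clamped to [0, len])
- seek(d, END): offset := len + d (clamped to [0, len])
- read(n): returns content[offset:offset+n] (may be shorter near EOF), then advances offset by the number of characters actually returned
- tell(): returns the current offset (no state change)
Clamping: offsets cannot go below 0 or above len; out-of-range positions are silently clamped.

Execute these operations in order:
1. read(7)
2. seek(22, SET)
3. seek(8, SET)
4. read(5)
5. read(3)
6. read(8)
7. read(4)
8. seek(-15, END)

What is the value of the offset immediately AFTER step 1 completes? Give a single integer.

Answer: 7

Derivation:
After 1 (read(7)): returned 'MMVET0B', offset=7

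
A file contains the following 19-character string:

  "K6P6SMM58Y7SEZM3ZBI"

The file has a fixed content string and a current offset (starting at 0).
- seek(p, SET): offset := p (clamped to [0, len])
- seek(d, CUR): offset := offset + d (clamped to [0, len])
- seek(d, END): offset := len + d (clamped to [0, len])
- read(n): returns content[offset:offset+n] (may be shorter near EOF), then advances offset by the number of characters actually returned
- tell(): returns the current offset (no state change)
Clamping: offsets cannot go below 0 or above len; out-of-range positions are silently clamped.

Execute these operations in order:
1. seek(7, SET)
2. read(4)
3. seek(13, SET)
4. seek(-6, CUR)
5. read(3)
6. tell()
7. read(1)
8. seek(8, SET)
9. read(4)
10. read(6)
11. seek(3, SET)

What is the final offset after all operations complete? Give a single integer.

Answer: 3

Derivation:
After 1 (seek(7, SET)): offset=7
After 2 (read(4)): returned '58Y7', offset=11
After 3 (seek(13, SET)): offset=13
After 4 (seek(-6, CUR)): offset=7
After 5 (read(3)): returned '58Y', offset=10
After 6 (tell()): offset=10
After 7 (read(1)): returned '7', offset=11
After 8 (seek(8, SET)): offset=8
After 9 (read(4)): returned '8Y7S', offset=12
After 10 (read(6)): returned 'EZM3ZB', offset=18
After 11 (seek(3, SET)): offset=3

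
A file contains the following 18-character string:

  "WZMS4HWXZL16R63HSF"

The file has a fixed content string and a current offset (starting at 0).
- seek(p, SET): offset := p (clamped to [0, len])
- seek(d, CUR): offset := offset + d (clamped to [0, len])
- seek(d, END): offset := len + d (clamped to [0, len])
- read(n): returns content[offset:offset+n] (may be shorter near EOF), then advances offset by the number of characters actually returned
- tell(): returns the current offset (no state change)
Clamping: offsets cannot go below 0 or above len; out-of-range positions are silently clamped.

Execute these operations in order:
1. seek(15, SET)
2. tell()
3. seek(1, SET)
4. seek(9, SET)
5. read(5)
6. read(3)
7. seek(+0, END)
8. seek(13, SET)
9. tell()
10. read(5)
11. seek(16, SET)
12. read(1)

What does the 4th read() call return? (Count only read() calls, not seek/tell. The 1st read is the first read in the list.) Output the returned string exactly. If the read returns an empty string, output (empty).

Answer: S

Derivation:
After 1 (seek(15, SET)): offset=15
After 2 (tell()): offset=15
After 3 (seek(1, SET)): offset=1
After 4 (seek(9, SET)): offset=9
After 5 (read(5)): returned 'L16R6', offset=14
After 6 (read(3)): returned '3HS', offset=17
After 7 (seek(+0, END)): offset=18
After 8 (seek(13, SET)): offset=13
After 9 (tell()): offset=13
After 10 (read(5)): returned '63HSF', offset=18
After 11 (seek(16, SET)): offset=16
After 12 (read(1)): returned 'S', offset=17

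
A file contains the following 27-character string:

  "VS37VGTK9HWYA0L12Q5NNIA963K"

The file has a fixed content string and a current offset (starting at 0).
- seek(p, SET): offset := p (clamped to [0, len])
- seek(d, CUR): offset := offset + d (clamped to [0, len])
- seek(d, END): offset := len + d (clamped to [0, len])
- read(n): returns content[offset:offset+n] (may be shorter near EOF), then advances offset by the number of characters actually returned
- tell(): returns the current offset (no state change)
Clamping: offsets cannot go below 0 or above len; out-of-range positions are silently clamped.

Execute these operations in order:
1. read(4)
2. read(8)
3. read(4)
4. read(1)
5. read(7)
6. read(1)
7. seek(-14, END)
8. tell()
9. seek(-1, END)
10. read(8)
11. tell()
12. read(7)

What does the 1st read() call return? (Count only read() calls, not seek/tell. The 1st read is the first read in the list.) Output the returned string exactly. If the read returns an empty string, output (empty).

Answer: VS37

Derivation:
After 1 (read(4)): returned 'VS37', offset=4
After 2 (read(8)): returned 'VGTK9HWY', offset=12
After 3 (read(4)): returned 'A0L1', offset=16
After 4 (read(1)): returned '2', offset=17
After 5 (read(7)): returned 'Q5NNIA9', offset=24
After 6 (read(1)): returned '6', offset=25
After 7 (seek(-14, END)): offset=13
After 8 (tell()): offset=13
After 9 (seek(-1, END)): offset=26
After 10 (read(8)): returned 'K', offset=27
After 11 (tell()): offset=27
After 12 (read(7)): returned '', offset=27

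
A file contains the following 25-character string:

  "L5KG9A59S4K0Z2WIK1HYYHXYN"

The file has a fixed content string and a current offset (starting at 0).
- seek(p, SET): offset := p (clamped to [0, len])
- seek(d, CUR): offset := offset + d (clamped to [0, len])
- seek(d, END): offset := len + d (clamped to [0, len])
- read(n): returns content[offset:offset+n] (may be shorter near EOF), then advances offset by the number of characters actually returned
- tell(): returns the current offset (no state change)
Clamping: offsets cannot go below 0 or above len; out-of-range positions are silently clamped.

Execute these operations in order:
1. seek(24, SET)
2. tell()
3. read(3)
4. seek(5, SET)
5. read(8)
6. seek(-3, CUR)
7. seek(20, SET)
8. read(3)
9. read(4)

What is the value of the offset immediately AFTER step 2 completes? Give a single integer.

Answer: 24

Derivation:
After 1 (seek(24, SET)): offset=24
After 2 (tell()): offset=24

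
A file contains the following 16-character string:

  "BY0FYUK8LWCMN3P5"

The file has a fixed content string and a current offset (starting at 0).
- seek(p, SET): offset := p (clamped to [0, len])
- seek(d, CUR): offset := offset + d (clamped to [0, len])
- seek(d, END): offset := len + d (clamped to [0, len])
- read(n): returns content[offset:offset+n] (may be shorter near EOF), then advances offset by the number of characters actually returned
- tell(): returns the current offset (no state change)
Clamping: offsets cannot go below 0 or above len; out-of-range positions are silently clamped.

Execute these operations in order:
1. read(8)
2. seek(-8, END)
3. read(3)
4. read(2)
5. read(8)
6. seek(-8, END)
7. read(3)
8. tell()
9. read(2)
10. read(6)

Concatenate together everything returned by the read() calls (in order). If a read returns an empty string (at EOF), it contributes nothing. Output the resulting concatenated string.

Answer: BY0FYUK8LWCMN3P5LWCMN3P5

Derivation:
After 1 (read(8)): returned 'BY0FYUK8', offset=8
After 2 (seek(-8, END)): offset=8
After 3 (read(3)): returned 'LWC', offset=11
After 4 (read(2)): returned 'MN', offset=13
After 5 (read(8)): returned '3P5', offset=16
After 6 (seek(-8, END)): offset=8
After 7 (read(3)): returned 'LWC', offset=11
After 8 (tell()): offset=11
After 9 (read(2)): returned 'MN', offset=13
After 10 (read(6)): returned '3P5', offset=16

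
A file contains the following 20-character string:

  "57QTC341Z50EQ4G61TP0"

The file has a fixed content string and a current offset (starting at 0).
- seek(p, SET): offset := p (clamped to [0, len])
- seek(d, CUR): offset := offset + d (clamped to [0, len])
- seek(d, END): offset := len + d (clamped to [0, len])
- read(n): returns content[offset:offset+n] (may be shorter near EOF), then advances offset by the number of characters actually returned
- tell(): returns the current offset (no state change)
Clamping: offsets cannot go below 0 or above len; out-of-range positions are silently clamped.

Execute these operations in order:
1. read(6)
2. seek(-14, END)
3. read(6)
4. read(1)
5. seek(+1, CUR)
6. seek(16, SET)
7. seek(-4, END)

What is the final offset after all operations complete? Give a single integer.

Answer: 16

Derivation:
After 1 (read(6)): returned '57QTC3', offset=6
After 2 (seek(-14, END)): offset=6
After 3 (read(6)): returned '41Z50E', offset=12
After 4 (read(1)): returned 'Q', offset=13
After 5 (seek(+1, CUR)): offset=14
After 6 (seek(16, SET)): offset=16
After 7 (seek(-4, END)): offset=16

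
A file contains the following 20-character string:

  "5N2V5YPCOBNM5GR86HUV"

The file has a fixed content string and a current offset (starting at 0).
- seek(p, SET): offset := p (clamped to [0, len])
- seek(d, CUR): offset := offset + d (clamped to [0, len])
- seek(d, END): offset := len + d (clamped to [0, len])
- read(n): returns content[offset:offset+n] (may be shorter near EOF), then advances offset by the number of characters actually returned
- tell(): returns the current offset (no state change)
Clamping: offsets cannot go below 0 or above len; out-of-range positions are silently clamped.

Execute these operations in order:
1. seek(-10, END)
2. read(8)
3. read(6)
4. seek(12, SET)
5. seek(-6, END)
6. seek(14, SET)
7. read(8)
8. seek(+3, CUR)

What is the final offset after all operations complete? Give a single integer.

After 1 (seek(-10, END)): offset=10
After 2 (read(8)): returned 'NM5GR86H', offset=18
After 3 (read(6)): returned 'UV', offset=20
After 4 (seek(12, SET)): offset=12
After 5 (seek(-6, END)): offset=14
After 6 (seek(14, SET)): offset=14
After 7 (read(8)): returned 'R86HUV', offset=20
After 8 (seek(+3, CUR)): offset=20

Answer: 20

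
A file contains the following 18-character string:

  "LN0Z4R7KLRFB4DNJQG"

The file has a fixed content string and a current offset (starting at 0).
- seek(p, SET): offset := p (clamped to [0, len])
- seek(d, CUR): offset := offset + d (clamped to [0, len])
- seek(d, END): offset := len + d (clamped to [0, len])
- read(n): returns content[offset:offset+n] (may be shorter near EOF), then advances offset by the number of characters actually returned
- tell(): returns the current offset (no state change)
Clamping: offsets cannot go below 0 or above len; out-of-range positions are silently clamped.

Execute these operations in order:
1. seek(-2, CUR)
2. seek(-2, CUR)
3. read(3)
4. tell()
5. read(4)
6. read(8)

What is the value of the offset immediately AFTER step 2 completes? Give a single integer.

After 1 (seek(-2, CUR)): offset=0
After 2 (seek(-2, CUR)): offset=0

Answer: 0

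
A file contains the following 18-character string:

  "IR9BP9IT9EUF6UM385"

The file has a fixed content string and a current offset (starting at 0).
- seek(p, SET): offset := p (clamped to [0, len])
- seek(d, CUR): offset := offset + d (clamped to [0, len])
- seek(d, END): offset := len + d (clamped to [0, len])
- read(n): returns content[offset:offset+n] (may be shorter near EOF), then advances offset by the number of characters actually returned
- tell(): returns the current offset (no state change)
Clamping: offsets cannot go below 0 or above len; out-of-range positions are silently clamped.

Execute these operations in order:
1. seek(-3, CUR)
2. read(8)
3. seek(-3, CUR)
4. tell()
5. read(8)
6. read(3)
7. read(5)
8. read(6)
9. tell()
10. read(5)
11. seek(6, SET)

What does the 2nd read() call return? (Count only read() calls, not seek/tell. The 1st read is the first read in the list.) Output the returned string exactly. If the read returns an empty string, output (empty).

After 1 (seek(-3, CUR)): offset=0
After 2 (read(8)): returned 'IR9BP9IT', offset=8
After 3 (seek(-3, CUR)): offset=5
After 4 (tell()): offset=5
After 5 (read(8)): returned '9IT9EUF6', offset=13
After 6 (read(3)): returned 'UM3', offset=16
After 7 (read(5)): returned '85', offset=18
After 8 (read(6)): returned '', offset=18
After 9 (tell()): offset=18
After 10 (read(5)): returned '', offset=18
After 11 (seek(6, SET)): offset=6

Answer: 9IT9EUF6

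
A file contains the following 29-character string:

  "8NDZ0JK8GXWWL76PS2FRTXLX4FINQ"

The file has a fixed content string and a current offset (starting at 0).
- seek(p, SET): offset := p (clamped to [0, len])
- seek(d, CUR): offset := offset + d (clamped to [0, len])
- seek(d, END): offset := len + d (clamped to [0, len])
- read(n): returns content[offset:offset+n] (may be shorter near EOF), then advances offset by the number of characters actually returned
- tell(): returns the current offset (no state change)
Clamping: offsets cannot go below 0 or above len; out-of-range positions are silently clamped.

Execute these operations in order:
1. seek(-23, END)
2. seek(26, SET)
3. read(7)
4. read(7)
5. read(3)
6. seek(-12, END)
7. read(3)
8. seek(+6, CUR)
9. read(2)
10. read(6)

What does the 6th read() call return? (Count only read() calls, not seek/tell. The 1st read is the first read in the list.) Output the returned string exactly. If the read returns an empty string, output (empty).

Answer: Q

Derivation:
After 1 (seek(-23, END)): offset=6
After 2 (seek(26, SET)): offset=26
After 3 (read(7)): returned 'INQ', offset=29
After 4 (read(7)): returned '', offset=29
After 5 (read(3)): returned '', offset=29
After 6 (seek(-12, END)): offset=17
After 7 (read(3)): returned '2FR', offset=20
After 8 (seek(+6, CUR)): offset=26
After 9 (read(2)): returned 'IN', offset=28
After 10 (read(6)): returned 'Q', offset=29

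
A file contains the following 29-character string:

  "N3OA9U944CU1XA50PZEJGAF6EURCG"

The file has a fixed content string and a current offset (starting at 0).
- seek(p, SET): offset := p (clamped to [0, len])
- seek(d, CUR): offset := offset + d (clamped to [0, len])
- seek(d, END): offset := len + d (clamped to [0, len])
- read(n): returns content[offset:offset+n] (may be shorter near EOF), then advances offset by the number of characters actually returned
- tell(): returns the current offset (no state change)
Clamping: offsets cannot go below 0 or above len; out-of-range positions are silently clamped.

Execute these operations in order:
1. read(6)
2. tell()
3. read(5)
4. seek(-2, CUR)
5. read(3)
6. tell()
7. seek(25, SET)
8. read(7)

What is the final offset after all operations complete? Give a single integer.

Answer: 29

Derivation:
After 1 (read(6)): returned 'N3OA9U', offset=6
After 2 (tell()): offset=6
After 3 (read(5)): returned '944CU', offset=11
After 4 (seek(-2, CUR)): offset=9
After 5 (read(3)): returned 'CU1', offset=12
After 6 (tell()): offset=12
After 7 (seek(25, SET)): offset=25
After 8 (read(7)): returned 'URCG', offset=29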